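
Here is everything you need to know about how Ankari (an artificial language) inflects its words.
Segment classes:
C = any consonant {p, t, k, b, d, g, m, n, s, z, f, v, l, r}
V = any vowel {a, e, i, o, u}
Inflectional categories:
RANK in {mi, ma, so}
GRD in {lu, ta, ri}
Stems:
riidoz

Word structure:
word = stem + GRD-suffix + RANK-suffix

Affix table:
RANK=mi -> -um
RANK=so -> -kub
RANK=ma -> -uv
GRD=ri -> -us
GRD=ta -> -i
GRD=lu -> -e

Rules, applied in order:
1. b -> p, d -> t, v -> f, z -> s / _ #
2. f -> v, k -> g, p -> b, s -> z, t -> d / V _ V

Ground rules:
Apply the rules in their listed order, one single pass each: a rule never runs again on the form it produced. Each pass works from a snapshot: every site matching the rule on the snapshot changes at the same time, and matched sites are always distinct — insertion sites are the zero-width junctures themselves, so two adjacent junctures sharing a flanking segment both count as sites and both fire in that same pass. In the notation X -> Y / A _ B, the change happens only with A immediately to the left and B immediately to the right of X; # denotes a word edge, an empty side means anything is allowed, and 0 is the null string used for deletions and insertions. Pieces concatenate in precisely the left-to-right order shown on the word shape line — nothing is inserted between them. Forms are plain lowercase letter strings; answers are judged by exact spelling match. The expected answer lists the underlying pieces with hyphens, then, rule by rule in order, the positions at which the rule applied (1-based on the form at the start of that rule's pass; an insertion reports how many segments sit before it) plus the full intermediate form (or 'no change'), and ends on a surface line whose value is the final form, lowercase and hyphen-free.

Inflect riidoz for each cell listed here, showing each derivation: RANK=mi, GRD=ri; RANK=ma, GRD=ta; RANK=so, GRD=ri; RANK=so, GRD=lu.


cell RANK=mi, GRD=ri:
underlying: riidoz-us-um
1. b -> p, d -> t, v -> f, z -> s / _ #: no change
2. f -> v, k -> g, p -> b, s -> z, t -> d / V _ V: fires at position(s) 8: riidozuzum
surface: riidozuzum

cell RANK=ma, GRD=ta:
underlying: riidoz-i-uv
1. b -> p, d -> t, v -> f, z -> s / _ #: fires at position(s) 9: riidoziuf
2. f -> v, k -> g, p -> b, s -> z, t -> d / V _ V: no change
surface: riidoziuf

cell RANK=so, GRD=ri:
underlying: riidoz-us-kub
1. b -> p, d -> t, v -> f, z -> s / _ #: fires at position(s) 11: riidozuskup
2. f -> v, k -> g, p -> b, s -> z, t -> d / V _ V: no change
surface: riidozuskup

cell RANK=so, GRD=lu:
underlying: riidoz-e-kub
1. b -> p, d -> t, v -> f, z -> s / _ #: fires at position(s) 10: riidozekup
2. f -> v, k -> g, p -> b, s -> z, t -> d / V _ V: fires at position(s) 8: riidozegup
surface: riidozegup


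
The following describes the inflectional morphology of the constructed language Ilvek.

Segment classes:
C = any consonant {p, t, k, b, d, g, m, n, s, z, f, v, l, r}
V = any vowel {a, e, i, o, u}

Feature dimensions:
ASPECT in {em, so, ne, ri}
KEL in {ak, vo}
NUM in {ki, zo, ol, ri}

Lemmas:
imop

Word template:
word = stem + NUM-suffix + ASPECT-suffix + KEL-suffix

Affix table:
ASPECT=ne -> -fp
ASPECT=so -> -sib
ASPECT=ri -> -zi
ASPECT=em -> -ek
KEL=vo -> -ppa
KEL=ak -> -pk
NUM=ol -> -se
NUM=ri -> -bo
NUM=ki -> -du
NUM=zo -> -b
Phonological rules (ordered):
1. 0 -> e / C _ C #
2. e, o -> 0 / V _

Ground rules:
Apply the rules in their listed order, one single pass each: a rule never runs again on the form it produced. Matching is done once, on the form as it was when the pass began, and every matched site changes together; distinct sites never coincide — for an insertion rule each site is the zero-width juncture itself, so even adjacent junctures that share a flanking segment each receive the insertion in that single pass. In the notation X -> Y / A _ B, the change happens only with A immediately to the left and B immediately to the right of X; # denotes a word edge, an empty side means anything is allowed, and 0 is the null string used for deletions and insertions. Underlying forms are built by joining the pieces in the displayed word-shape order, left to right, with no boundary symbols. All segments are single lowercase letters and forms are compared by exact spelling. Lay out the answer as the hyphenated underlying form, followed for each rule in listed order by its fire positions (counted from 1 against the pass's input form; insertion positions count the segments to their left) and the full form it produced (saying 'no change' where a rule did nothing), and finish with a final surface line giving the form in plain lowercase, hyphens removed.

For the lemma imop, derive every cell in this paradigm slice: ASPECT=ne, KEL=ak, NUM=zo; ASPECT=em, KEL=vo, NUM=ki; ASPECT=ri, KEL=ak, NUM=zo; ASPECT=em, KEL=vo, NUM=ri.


cell ASPECT=ne, KEL=ak, NUM=zo:
underlying: imop-b-fp-pk
1. 0 -> e / C _ C #: inserts after position(s) 8: imopbfppek
2. e, o -> 0 / V _: no change
surface: imopbfppek

cell ASPECT=em, KEL=vo, NUM=ki:
underlying: imop-du-ek-ppa
1. 0 -> e / C _ C #: no change
2. e, o -> 0 / V _: fires at position(s) 7: imopdukppa
surface: imopdukppa

cell ASPECT=ri, KEL=ak, NUM=zo:
underlying: imop-b-zi-pk
1. 0 -> e / C _ C #: inserts after position(s) 8: imopbzipek
2. e, o -> 0 / V _: no change
surface: imopbzipek

cell ASPECT=em, KEL=vo, NUM=ri:
underlying: imop-bo-ek-ppa
1. 0 -> e / C _ C #: no change
2. e, o -> 0 / V _: fires at position(s) 7: imopbokppa
surface: imopbokppa


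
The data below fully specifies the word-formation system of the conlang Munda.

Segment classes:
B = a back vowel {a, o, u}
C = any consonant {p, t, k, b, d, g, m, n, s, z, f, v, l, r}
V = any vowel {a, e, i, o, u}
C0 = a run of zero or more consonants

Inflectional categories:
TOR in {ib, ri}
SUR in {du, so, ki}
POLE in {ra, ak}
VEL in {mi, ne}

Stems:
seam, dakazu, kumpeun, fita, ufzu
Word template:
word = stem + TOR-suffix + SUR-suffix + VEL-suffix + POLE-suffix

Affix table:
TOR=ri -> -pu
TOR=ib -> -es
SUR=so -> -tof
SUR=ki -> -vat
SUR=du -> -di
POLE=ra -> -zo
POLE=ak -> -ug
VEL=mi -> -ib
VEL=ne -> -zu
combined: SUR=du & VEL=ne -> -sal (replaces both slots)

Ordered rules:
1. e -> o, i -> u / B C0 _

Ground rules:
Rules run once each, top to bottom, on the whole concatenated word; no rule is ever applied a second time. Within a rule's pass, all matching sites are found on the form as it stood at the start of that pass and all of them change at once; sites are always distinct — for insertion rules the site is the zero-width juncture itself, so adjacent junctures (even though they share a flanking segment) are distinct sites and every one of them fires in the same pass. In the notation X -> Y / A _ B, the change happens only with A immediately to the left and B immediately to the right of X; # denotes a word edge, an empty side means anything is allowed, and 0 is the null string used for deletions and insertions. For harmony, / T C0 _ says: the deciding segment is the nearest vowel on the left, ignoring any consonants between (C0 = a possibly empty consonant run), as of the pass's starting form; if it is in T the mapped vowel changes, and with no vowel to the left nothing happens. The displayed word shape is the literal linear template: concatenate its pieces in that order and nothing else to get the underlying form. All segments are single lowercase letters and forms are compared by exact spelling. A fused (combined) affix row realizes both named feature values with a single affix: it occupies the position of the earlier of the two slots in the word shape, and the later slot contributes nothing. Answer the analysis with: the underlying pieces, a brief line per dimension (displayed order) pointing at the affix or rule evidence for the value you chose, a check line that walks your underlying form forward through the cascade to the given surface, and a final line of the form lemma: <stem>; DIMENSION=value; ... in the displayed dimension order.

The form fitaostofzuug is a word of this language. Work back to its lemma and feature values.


underlying: fita-es-tof-zu-ug
TOR=ib - signalled by the affix -es
SUR=so - signalled by the affix -tof
POLE=ak - signalled by the affix -ug
VEL=ne - signalled by the affix -zu
check: fitaestofzuug -> fitaostofzuug
lemma: fita; TOR=ib; SUR=so; POLE=ak; VEL=ne


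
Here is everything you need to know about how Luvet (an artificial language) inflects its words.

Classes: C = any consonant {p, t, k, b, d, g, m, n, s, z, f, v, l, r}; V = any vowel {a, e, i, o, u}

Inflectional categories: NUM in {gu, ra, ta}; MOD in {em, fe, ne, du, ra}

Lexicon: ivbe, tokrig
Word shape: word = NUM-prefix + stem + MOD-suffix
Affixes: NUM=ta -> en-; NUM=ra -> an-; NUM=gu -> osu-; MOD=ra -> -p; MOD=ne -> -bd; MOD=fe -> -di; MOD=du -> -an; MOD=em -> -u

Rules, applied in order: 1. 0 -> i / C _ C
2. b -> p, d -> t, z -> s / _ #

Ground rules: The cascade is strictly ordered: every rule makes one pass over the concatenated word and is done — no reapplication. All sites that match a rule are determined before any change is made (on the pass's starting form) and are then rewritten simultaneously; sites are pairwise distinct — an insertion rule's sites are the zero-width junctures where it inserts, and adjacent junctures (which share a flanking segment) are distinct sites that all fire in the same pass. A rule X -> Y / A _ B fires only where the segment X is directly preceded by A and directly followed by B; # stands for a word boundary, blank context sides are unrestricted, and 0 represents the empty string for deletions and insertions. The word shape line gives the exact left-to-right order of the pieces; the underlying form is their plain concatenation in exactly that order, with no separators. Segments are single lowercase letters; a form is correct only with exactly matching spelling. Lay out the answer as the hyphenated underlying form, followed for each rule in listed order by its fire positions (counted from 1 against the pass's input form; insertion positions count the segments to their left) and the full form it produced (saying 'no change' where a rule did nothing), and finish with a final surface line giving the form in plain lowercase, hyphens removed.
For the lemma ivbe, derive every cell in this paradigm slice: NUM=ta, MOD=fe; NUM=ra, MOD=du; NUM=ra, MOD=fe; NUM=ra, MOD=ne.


cell NUM=ta, MOD=fe:
underlying: en-ivbe-di
1. 0 -> i / C _ C: inserts after position(s) 4: enivibedi
2. b -> p, d -> t, z -> s / _ #: no change
surface: enivibedi

cell NUM=ra, MOD=du:
underlying: an-ivbe-an
1. 0 -> i / C _ C: inserts after position(s) 4: anivibean
2. b -> p, d -> t, z -> s / _ #: no change
surface: anivibean

cell NUM=ra, MOD=fe:
underlying: an-ivbe-di
1. 0 -> i / C _ C: inserts after position(s) 4: anivibedi
2. b -> p, d -> t, z -> s / _ #: no change
surface: anivibedi

cell NUM=ra, MOD=ne:
underlying: an-ivbe-bd
1. 0 -> i / C _ C: inserts after position(s) 4, 7: anivibebid
2. b -> p, d -> t, z -> s / _ #: fires at position(s) 10: anivibebit
surface: anivibebit


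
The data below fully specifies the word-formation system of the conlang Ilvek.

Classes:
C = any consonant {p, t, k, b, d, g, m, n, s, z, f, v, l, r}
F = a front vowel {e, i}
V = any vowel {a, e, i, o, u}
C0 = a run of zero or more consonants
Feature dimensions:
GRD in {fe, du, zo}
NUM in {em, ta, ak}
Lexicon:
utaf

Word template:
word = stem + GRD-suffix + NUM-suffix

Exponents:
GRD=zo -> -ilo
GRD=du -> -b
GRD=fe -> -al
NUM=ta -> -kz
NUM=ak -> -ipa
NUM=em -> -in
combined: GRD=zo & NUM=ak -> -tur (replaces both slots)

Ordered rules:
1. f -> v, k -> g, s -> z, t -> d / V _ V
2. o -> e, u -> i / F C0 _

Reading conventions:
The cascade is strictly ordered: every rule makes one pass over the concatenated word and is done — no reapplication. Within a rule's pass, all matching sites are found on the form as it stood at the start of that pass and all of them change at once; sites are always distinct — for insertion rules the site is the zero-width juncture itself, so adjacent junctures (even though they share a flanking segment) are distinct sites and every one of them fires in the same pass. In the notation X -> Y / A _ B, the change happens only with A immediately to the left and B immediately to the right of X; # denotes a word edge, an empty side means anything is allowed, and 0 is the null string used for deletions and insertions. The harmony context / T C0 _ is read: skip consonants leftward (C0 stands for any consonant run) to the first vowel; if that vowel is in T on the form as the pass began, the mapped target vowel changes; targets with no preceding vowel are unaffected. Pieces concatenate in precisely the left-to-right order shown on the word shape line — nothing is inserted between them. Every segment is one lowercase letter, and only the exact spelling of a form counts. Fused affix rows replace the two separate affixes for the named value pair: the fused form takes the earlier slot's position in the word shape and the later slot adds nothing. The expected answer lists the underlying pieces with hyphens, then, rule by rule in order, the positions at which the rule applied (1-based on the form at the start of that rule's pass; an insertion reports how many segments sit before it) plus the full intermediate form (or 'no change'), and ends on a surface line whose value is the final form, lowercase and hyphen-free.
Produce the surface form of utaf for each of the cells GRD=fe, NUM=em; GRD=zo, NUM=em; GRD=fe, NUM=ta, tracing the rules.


cell GRD=fe, NUM=em:
underlying: utaf-al-in
1. f -> v, k -> g, s -> z, t -> d / V _ V: fires at position(s) 2, 4: udavalin
2. o -> e, u -> i / F C0 _: no change
surface: udavalin

cell GRD=zo, NUM=em:
underlying: utaf-ilo-in
1. f -> v, k -> g, s -> z, t -> d / V _ V: fires at position(s) 2, 4: udaviloin
2. o -> e, u -> i / F C0 _: fires at position(s) 7: udavilein
surface: udavilein

cell GRD=fe, NUM=ta:
underlying: utaf-al-kz
1. f -> v, k -> g, s -> z, t -> d / V _ V: fires at position(s) 2, 4: udavalkz
2. o -> e, u -> i / F C0 _: no change
surface: udavalkz


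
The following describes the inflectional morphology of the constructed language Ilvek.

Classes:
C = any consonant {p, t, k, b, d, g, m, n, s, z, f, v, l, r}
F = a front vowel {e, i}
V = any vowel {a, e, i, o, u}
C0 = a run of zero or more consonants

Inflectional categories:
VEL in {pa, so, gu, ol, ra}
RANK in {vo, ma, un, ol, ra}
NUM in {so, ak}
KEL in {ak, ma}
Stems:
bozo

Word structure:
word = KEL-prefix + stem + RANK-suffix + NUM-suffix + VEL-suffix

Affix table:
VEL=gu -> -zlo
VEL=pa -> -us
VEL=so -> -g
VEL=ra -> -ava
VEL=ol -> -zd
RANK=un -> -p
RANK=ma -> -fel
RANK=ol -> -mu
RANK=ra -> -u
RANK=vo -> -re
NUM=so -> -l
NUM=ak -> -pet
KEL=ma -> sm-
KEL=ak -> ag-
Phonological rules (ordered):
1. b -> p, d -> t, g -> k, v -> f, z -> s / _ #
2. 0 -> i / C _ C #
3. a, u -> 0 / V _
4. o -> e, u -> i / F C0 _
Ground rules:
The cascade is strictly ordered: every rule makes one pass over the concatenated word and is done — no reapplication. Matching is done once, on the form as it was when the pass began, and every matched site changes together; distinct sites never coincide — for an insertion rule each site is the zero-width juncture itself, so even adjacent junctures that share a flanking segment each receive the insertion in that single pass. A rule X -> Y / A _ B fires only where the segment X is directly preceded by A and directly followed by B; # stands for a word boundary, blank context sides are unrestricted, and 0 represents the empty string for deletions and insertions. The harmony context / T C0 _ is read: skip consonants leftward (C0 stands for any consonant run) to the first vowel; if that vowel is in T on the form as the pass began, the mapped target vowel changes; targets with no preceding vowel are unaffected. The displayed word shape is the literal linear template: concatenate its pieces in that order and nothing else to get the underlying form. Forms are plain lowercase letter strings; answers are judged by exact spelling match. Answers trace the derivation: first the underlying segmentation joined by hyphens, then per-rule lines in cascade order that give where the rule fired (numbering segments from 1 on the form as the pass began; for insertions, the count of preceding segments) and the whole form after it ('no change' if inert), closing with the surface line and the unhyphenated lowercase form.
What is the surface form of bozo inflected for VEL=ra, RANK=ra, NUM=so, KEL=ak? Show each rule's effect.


underlying: ag-bozo-u-l-ava
1. b -> p, d -> t, g -> k, v -> f, z -> s / _ #: no change
2. 0 -> i / C _ C #: no change
3. a, u -> 0 / V _: fires at position(s) 7: agbozolava
4. o -> e, u -> i / F C0 _: no change
surface: agbozolava


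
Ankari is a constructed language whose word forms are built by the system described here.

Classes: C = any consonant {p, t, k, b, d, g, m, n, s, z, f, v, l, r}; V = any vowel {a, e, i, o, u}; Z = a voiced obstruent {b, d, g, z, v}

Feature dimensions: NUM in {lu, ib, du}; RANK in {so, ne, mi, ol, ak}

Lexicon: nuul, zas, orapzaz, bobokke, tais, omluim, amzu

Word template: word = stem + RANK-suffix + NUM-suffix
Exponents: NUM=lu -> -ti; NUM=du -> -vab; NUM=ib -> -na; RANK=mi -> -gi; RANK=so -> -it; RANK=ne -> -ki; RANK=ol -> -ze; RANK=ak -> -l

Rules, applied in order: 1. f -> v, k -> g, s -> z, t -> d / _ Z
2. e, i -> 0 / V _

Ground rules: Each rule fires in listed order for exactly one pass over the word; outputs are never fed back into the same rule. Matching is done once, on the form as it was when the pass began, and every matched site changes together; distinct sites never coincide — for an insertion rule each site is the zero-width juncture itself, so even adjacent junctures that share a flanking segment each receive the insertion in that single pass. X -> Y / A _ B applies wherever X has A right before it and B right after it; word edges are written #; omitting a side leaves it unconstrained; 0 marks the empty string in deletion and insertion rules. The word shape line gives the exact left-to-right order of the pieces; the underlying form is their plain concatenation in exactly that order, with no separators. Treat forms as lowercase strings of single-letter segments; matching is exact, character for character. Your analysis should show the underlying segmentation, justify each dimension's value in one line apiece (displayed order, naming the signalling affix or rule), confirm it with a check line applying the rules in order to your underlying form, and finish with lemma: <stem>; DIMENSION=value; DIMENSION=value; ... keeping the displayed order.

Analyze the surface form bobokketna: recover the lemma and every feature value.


underlying: bobokke-it-na
NUM=ib - signalled by the affix -na
RANK=so - signalled by the affix -it
check: bobokkeitna -> bobokkeitna -> bobokketna
lemma: bobokke; NUM=ib; RANK=so


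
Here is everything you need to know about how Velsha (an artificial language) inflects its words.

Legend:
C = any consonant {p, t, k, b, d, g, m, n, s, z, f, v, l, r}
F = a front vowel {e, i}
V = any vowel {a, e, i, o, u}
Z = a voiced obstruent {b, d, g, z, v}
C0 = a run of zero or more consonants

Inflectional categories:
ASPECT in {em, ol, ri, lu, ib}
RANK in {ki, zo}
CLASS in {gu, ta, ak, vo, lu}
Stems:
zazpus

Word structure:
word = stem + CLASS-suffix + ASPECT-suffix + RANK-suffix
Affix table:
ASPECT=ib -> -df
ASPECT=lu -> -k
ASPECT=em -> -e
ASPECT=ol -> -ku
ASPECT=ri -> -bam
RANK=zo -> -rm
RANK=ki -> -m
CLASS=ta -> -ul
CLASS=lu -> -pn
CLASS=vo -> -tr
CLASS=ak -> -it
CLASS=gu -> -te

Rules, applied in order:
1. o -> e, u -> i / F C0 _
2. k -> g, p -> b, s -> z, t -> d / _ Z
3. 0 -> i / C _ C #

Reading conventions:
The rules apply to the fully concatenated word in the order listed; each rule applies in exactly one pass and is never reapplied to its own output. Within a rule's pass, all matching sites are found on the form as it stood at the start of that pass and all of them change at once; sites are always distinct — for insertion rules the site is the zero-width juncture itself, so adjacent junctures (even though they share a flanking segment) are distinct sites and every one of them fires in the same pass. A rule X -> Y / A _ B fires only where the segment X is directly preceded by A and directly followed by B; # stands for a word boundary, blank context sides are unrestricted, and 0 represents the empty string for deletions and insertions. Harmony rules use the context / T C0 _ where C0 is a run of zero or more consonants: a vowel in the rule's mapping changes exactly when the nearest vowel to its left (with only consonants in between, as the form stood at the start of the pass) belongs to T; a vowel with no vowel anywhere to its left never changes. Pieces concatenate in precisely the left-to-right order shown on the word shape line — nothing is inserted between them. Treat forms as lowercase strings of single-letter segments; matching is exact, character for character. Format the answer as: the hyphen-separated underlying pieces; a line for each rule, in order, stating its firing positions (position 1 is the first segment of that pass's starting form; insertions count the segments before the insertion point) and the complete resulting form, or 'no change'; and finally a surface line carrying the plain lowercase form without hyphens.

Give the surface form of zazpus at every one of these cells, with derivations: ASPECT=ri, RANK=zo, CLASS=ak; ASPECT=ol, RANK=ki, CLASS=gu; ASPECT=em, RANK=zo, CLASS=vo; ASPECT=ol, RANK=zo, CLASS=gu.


cell ASPECT=ri, RANK=zo, CLASS=ak:
underlying: zazpus-it-bam-rm
1. o -> e, u -> i / F C0 _: no change
2. k -> g, p -> b, s -> z, t -> d / _ Z: fires at position(s) 8: zazpusidbamrm
3. 0 -> i / C _ C #: inserts after position(s) 12: zazpusidbamrim
surface: zazpusidbamrim

cell ASPECT=ol, RANK=ki, CLASS=gu:
underlying: zazpus-te-ku-m
1. o -> e, u -> i / F C0 _: fires at position(s) 10: zazpustekim
2. k -> g, p -> b, s -> z, t -> d / _ Z: no change
3. 0 -> i / C _ C #: no change
surface: zazpustekim

cell ASPECT=em, RANK=zo, CLASS=vo:
underlying: zazpus-tr-e-rm
1. o -> e, u -> i / F C0 _: no change
2. k -> g, p -> b, s -> z, t -> d / _ Z: no change
3. 0 -> i / C _ C #: inserts after position(s) 10: zazpustrerim
surface: zazpustrerim

cell ASPECT=ol, RANK=zo, CLASS=gu:
underlying: zazpus-te-ku-rm
1. o -> e, u -> i / F C0 _: fires at position(s) 10: zazpustekirm
2. k -> g, p -> b, s -> z, t -> d / _ Z: no change
3. 0 -> i / C _ C #: inserts after position(s) 11: zazpustekirim
surface: zazpustekirim


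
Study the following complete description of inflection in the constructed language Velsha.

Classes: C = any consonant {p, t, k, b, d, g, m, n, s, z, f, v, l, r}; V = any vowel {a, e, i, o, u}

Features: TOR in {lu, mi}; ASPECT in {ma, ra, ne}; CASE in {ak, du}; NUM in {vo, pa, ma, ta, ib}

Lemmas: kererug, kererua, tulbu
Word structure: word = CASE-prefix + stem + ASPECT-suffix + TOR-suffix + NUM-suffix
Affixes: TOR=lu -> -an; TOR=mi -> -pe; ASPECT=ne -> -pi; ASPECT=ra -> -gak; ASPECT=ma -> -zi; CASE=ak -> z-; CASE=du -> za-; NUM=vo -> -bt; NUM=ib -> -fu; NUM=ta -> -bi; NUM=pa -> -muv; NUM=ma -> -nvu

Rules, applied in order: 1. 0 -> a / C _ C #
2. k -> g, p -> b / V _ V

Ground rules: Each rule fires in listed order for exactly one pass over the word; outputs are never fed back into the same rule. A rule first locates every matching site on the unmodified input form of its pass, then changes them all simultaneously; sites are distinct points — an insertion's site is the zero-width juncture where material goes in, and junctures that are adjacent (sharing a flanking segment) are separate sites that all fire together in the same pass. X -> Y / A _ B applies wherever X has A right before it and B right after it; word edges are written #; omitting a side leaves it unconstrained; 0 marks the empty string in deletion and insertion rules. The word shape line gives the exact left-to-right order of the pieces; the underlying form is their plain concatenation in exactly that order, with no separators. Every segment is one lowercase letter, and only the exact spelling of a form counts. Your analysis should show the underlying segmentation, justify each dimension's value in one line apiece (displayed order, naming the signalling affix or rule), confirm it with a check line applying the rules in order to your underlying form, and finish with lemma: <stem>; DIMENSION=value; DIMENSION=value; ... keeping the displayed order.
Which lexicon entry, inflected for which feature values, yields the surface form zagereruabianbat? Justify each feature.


underlying: za-kererua-pi-an-bt
TOR=lu - signalled by the affix -an
ASPECT=ne - signalled by the affix -pi
CASE=du - signalled by the affix za-
NUM=vo - signalled by the affix -bt
check: zakereruapianbt -> zakereruapianbat -> zagereruabianbat
lemma: kererua; TOR=lu; ASPECT=ne; CASE=du; NUM=vo


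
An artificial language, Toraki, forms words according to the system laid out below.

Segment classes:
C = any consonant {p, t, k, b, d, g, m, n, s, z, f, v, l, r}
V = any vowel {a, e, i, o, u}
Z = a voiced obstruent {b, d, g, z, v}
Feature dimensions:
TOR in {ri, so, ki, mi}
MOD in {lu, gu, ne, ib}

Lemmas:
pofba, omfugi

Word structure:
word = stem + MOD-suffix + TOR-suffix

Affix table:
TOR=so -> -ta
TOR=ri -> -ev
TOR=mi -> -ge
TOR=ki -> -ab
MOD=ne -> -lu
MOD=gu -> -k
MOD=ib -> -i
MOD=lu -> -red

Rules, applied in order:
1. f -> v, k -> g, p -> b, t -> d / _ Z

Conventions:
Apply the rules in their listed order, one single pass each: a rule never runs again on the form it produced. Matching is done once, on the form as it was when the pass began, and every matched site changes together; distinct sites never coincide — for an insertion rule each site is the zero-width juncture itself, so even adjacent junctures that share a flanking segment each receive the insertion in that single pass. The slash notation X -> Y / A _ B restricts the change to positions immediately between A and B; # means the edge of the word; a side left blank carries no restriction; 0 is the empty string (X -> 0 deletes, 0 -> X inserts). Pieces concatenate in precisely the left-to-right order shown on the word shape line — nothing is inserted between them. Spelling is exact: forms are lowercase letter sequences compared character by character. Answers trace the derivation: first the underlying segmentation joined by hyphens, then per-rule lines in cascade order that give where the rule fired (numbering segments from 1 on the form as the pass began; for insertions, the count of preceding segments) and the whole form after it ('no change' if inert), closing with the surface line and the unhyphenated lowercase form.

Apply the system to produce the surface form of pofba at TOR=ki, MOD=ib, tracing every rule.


underlying: pofba-i-ab
1. f -> v, k -> g, p -> b, t -> d / _ Z: fires at position(s) 3: povbaiab
surface: povbaiab


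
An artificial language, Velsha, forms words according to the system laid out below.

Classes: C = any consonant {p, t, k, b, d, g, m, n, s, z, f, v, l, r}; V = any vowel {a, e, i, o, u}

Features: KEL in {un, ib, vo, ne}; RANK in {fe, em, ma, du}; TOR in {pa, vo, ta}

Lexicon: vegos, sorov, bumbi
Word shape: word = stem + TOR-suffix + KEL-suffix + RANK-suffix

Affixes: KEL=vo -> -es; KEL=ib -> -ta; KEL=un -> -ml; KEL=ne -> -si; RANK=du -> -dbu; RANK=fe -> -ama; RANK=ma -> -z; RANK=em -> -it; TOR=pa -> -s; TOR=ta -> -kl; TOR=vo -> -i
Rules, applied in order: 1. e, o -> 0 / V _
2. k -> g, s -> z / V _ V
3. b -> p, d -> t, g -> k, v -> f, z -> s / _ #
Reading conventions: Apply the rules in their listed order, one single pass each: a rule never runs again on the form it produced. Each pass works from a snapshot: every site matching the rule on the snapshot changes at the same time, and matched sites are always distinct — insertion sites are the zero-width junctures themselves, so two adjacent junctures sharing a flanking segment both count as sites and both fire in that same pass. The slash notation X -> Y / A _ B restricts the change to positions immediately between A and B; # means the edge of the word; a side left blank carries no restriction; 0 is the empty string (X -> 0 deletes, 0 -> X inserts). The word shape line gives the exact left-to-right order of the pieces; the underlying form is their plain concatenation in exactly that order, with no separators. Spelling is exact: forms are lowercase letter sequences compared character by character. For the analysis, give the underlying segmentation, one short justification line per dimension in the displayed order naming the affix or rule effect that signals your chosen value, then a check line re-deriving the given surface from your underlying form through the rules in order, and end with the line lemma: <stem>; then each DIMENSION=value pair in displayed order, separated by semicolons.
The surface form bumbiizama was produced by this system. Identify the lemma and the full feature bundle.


underlying: bumbi-i-es-ama
KEL=vo - signalled by the affix -es
RANK=fe - signalled by the affix -ama
TOR=vo - signalled by the affix -i
check: bumbiiesama -> bumbiisama -> bumbiizama -> bumbiizama
lemma: bumbi; KEL=vo; RANK=fe; TOR=vo


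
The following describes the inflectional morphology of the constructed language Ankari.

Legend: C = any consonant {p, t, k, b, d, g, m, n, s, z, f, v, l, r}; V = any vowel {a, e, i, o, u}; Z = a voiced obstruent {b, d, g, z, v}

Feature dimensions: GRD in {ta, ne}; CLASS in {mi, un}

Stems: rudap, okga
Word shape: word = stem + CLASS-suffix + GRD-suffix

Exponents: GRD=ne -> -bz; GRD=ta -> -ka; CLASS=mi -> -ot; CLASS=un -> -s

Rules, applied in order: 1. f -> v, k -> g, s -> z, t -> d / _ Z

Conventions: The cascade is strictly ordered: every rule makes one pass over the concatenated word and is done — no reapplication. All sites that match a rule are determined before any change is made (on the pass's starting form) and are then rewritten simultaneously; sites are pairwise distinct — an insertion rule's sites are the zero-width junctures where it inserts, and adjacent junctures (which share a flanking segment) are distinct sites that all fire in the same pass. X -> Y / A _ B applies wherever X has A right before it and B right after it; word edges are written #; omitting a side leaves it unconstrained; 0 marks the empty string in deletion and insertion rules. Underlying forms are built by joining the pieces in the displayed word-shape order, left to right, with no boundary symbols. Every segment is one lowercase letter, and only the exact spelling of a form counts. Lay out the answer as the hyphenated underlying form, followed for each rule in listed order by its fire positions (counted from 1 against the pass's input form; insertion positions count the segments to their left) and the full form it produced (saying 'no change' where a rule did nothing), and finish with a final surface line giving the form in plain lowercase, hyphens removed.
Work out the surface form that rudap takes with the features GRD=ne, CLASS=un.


underlying: rudap-s-bz
1. f -> v, k -> g, s -> z, t -> d / _ Z: fires at position(s) 6: rudapzbz
surface: rudapzbz


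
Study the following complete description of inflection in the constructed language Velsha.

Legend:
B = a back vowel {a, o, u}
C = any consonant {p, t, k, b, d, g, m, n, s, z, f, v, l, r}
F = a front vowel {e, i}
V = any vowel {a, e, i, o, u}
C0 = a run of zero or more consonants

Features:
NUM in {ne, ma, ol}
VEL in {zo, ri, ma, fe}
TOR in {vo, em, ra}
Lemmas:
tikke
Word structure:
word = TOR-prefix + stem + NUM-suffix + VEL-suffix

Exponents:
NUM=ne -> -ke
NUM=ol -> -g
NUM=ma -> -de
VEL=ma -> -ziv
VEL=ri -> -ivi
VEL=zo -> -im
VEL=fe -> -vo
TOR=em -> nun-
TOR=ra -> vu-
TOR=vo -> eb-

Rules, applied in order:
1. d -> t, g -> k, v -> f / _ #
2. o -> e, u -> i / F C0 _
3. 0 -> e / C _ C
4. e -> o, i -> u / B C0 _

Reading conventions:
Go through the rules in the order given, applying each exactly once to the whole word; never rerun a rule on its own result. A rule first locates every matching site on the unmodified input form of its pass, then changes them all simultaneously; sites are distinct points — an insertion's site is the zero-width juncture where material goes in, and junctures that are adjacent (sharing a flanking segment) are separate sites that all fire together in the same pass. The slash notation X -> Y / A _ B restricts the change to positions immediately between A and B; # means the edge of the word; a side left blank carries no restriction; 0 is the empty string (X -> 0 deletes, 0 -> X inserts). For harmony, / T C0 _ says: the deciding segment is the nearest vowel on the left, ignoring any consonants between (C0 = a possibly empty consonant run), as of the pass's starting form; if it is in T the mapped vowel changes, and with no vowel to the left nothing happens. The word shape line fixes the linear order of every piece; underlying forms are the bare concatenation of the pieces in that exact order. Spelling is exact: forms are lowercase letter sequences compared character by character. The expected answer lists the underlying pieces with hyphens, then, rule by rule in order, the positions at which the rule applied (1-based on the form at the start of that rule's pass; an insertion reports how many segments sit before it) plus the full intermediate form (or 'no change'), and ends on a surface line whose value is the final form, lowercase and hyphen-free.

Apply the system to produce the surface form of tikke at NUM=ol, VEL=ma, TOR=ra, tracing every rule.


underlying: vu-tikke-g-ziv
1. d -> t, g -> k, v -> f / _ #: fires at position(s) 11: vutikkegzif
2. o -> e, u -> i / F C0 _: no change
3. 0 -> e / C _ C: inserts after position(s) 5, 8: vutikekegezif
4. e -> o, i -> u / B C0 _: fires at position(s) 4: vutukekegezif
surface: vutukekegezif


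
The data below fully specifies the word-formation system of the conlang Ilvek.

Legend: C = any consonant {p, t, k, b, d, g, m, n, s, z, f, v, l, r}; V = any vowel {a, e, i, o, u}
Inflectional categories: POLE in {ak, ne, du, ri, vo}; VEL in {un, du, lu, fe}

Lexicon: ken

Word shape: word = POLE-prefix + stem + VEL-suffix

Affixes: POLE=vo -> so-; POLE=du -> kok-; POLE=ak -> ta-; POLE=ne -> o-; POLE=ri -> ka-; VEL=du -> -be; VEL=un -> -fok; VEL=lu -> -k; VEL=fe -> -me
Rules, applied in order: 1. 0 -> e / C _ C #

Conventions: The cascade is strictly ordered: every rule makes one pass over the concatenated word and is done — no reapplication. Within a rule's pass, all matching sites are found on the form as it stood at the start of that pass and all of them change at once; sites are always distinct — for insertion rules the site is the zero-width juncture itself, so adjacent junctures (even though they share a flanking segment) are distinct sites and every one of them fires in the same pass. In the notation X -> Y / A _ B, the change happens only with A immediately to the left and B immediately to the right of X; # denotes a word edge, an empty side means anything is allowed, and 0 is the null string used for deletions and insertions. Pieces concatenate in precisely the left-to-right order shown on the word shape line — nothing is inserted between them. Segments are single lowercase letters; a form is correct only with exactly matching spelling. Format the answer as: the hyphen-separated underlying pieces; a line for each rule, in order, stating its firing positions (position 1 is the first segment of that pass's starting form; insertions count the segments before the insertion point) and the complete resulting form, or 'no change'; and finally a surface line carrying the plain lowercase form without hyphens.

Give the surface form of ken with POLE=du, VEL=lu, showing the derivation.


underlying: kok-ken-k
1. 0 -> e / C _ C #: inserts after position(s) 6: kokkenek
surface: kokkenek


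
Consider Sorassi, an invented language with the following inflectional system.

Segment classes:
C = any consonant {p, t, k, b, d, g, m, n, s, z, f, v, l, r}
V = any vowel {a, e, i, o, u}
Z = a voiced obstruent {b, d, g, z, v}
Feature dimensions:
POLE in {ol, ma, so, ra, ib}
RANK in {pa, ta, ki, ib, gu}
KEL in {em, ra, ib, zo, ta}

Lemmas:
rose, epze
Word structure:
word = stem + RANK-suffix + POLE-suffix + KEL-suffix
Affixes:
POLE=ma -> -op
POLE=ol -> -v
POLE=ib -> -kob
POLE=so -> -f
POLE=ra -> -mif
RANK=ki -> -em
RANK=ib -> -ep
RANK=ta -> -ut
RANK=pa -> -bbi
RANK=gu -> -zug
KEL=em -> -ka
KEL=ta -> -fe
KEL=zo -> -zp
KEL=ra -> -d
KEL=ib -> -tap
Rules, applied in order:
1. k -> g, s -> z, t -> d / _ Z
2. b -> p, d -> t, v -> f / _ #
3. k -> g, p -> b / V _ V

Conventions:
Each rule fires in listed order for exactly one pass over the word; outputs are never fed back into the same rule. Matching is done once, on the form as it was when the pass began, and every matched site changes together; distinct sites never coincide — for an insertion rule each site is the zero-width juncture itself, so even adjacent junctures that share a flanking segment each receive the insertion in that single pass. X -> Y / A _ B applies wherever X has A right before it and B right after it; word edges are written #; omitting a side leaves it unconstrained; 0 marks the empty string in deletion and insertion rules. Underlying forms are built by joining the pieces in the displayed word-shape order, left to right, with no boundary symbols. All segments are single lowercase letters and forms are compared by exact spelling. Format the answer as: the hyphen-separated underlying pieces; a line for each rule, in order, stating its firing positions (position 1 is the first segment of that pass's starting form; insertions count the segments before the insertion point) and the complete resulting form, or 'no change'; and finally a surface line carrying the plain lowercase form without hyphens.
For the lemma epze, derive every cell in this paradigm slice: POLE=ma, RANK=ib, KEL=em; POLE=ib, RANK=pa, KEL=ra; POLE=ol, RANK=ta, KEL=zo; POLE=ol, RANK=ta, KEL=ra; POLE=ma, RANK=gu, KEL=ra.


cell POLE=ma, RANK=ib, KEL=em:
underlying: epze-ep-op-ka
1. k -> g, s -> z, t -> d / _ Z: no change
2. b -> p, d -> t, v -> f / _ #: no change
3. k -> g, p -> b / V _ V: fires at position(s) 6: epzeebopka
surface: epzeebopka

cell POLE=ib, RANK=pa, KEL=ra:
underlying: epze-bbi-kob-d
1. k -> g, s -> z, t -> d / _ Z: no change
2. b -> p, d -> t, v -> f / _ #: fires at position(s) 11: epzebbikobt
3. k -> g, p -> b / V _ V: fires at position(s) 8: epzebbigobt
surface: epzebbigobt

cell POLE=ol, RANK=ta, KEL=zo:
underlying: epze-ut-v-zp
1. k -> g, s -> z, t -> d / _ Z: fires at position(s) 6: epzeudvzp
2. b -> p, d -> t, v -> f / _ #: no change
3. k -> g, p -> b / V _ V: no change
surface: epzeudvzp

cell POLE=ol, RANK=ta, KEL=ra:
underlying: epze-ut-v-d
1. k -> g, s -> z, t -> d / _ Z: fires at position(s) 6: epzeudvd
2. b -> p, d -> t, v -> f / _ #: fires at position(s) 8: epzeudvt
3. k -> g, p -> b / V _ V: no change
surface: epzeudvt

cell POLE=ma, RANK=gu, KEL=ra:
underlying: epze-zug-op-d
1. k -> g, s -> z, t -> d / _ Z: no change
2. b -> p, d -> t, v -> f / _ #: fires at position(s) 10: epzezugopt
3. k -> g, p -> b / V _ V: no change
surface: epzezugopt


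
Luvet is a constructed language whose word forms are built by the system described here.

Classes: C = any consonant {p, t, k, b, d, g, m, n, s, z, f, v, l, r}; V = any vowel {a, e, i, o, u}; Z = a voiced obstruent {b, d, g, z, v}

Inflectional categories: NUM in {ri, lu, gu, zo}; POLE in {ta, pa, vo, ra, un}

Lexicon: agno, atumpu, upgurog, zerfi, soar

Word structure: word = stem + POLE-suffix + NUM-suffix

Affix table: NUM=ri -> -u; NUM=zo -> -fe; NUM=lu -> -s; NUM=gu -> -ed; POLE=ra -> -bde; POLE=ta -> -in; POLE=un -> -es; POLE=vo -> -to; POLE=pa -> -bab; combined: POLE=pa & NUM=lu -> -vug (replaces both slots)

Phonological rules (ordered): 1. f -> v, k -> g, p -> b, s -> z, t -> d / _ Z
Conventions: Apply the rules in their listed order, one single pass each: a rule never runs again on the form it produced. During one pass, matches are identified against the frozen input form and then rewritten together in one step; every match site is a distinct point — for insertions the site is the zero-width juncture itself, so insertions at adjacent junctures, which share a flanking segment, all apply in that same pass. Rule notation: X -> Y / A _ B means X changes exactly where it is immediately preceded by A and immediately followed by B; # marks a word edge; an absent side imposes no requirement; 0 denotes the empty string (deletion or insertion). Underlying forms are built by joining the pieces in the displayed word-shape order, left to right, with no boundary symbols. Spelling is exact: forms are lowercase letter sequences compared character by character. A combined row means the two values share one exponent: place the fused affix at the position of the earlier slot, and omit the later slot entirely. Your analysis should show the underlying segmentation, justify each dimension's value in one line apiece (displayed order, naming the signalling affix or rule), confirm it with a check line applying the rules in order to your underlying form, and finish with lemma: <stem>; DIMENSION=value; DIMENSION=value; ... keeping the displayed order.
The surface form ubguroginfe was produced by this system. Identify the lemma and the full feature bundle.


underlying: upgurog-in-fe
NUM=zo - signalled by the affix -fe
POLE=ta - signalled by the affix -in
check: upguroginfe -> ubguroginfe
lemma: upgurog; NUM=zo; POLE=ta
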